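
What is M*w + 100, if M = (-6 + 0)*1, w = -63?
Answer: 478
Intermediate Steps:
M = -6 (M = -6*1 = -6)
M*w + 100 = -6*(-63) + 100 = 378 + 100 = 478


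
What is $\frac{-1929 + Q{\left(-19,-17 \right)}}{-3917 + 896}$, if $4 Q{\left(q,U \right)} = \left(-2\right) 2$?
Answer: $\frac{1930}{3021} \approx 0.63886$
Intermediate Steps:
$Q{\left(q,U \right)} = -1$ ($Q{\left(q,U \right)} = \frac{\left(-2\right) 2}{4} = \frac{1}{4} \left(-4\right) = -1$)
$\frac{-1929 + Q{\left(-19,-17 \right)}}{-3917 + 896} = \frac{-1929 - 1}{-3917 + 896} = - \frac{1930}{-3021} = \left(-1930\right) \left(- \frac{1}{3021}\right) = \frac{1930}{3021}$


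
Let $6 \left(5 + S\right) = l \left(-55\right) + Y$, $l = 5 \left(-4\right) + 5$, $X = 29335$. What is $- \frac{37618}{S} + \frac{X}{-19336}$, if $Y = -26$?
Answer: $- \frac{4386848503}{14869384} \approx -295.03$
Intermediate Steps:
$l = -15$ ($l = -20 + 5 = -15$)
$S = \frac{769}{6}$ ($S = -5 + \frac{\left(-15\right) \left(-55\right) - 26}{6} = -5 + \frac{825 - 26}{6} = -5 + \frac{1}{6} \cdot 799 = -5 + \frac{799}{6} = \frac{769}{6} \approx 128.17$)
$- \frac{37618}{S} + \frac{X}{-19336} = - \frac{37618}{\frac{769}{6}} + \frac{29335}{-19336} = \left(-37618\right) \frac{6}{769} + 29335 \left(- \frac{1}{19336}\right) = - \frac{225708}{769} - \frac{29335}{19336} = - \frac{4386848503}{14869384}$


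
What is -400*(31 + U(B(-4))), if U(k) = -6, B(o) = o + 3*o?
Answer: -10000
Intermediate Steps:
B(o) = 4*o
-400*(31 + U(B(-4))) = -400*(31 - 6) = -400*25 = -10000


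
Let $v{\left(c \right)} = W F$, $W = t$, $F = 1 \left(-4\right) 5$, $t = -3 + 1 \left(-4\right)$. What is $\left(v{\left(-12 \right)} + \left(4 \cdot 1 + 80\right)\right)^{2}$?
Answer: $50176$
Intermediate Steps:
$t = -7$ ($t = -3 - 4 = -7$)
$F = -20$ ($F = \left(-4\right) 5 = -20$)
$W = -7$
$v{\left(c \right)} = 140$ ($v{\left(c \right)} = \left(-7\right) \left(-20\right) = 140$)
$\left(v{\left(-12 \right)} + \left(4 \cdot 1 + 80\right)\right)^{2} = \left(140 + \left(4 \cdot 1 + 80\right)\right)^{2} = \left(140 + \left(4 + 80\right)\right)^{2} = \left(140 + 84\right)^{2} = 224^{2} = 50176$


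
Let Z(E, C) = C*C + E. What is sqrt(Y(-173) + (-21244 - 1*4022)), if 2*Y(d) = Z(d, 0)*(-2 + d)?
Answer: I*sqrt(40514)/2 ≈ 100.64*I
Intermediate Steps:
Z(E, C) = E + C**2 (Z(E, C) = C**2 + E = E + C**2)
Y(d) = d*(-2 + d)/2 (Y(d) = ((d + 0**2)*(-2 + d))/2 = ((d + 0)*(-2 + d))/2 = (d*(-2 + d))/2 = d*(-2 + d)/2)
sqrt(Y(-173) + (-21244 - 1*4022)) = sqrt((1/2)*(-173)*(-2 - 173) + (-21244 - 1*4022)) = sqrt((1/2)*(-173)*(-175) + (-21244 - 4022)) = sqrt(30275/2 - 25266) = sqrt(-20257/2) = I*sqrt(40514)/2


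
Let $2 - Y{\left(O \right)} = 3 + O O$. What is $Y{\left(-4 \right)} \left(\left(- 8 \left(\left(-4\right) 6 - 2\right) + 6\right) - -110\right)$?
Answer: $-5508$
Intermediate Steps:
$Y{\left(O \right)} = -1 - O^{2}$ ($Y{\left(O \right)} = 2 - \left(3 + O O\right) = 2 - \left(3 + O^{2}\right) = -1 - O^{2}$)
$Y{\left(-4 \right)} \left(\left(- 8 \left(\left(-4\right) 6 - 2\right) + 6\right) - -110\right) = \left(-1 - \left(-4\right)^{2}\right) \left(\left(- 8 \left(\left(-4\right) 6 - 2\right) + 6\right) - -110\right) = \left(-1 - 16\right) \left(\left(- 8 \left(-24 - 2\right) + 6\right) + 110\right) = \left(-1 - 16\right) \left(\left(\left(-8\right) \left(-26\right) + 6\right) + 110\right) = - 17 \left(\left(208 + 6\right) + 110\right) = - 17 \left(214 + 110\right) = \left(-17\right) 324 = -5508$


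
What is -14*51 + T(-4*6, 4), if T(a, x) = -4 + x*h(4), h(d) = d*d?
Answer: -654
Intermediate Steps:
h(d) = d²
T(a, x) = -4 + 16*x (T(a, x) = -4 + x*4² = -4 + x*16 = -4 + 16*x)
-14*51 + T(-4*6, 4) = -14*51 + (-4 + 16*4) = -714 + (-4 + 64) = -714 + 60 = -654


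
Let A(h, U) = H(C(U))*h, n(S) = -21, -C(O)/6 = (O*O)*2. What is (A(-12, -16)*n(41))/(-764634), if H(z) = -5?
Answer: 210/127439 ≈ 0.0016478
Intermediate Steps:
C(O) = -12*O**2 (C(O) = -6*O*O*2 = -6*O**2*2 = -12*O**2)
A(h, U) = -5*h
(A(-12, -16)*n(41))/(-764634) = (-5*(-12)*(-21))/(-764634) = (60*(-21))*(-1/764634) = -1260*(-1/764634) = 210/127439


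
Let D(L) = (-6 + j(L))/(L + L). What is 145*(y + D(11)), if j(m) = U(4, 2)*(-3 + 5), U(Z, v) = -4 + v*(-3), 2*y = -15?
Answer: -27695/22 ≈ -1258.9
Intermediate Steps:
y = -15/2 (y = (1/2)*(-15) = -15/2 ≈ -7.5000)
U(Z, v) = -4 - 3*v
j(m) = -20 (j(m) = (-4 - 3*2)*(-3 + 5) = (-4 - 6)*2 = -10*2 = -20)
D(L) = -13/L (D(L) = (-6 - 20)/(L + L) = -26*1/(2*L) = -13/L)
145*(y + D(11)) = 145*(-15/2 - 13/11) = 145*(-191/22) = -27695/22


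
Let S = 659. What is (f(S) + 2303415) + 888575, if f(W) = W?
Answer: 3192649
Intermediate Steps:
(f(S) + 2303415) + 888575 = (659 + 2303415) + 888575 = 2304074 + 888575 = 3192649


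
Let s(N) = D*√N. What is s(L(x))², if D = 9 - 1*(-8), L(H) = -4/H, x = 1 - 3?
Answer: 578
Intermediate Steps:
x = -2
D = 17 (D = 9 + 8 = 17)
s(N) = 17*√N
s(L(x))² = (17*√(-4/(-2)))² = (17*√(-4*(-½)))² = (17*√2)² = 578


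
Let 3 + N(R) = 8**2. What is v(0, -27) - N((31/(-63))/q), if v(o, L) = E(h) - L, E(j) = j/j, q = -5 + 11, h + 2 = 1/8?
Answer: -33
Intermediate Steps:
h = -15/8 (h = -2 + 1/8 = -15/8 ≈ -1.8750)
q = 6
N(R) = 61 (N(R) = -3 + 8**2 = -3 + 64 = 61)
E(j) = 1
v(o, L) = 1 - L
v(0, -27) - N((31/(-63))/q) = (1 - 1*(-27)) - 1*61 = (1 + 27) - 61 = 28 - 61 = -33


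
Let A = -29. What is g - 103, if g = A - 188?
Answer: -320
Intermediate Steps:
g = -217 (g = -29 - 188 = -217)
g - 103 = -217 - 103 = -320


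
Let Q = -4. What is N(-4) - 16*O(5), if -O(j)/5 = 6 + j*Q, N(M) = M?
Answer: -1124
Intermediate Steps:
O(j) = -30 + 20*j (O(j) = -5*(6 + j*(-4)) = -5*(6 - 4*j) = -30 + 20*j)
N(-4) - 16*O(5) = -4 - 16*(-30 + 20*5) = -4 - 16*(-30 + 100) = -4 - 16*70 = -4 - 1120 = -1124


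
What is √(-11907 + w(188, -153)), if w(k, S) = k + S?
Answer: 4*I*√742 ≈ 108.96*I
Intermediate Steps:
w(k, S) = S + k
√(-11907 + w(188, -153)) = √(-11907 + (-153 + 188)) = √(-11907 + 35) = √(-11872) = 4*I*√742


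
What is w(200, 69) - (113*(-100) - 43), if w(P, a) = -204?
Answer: 11139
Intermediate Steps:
w(200, 69) - (113*(-100) - 43) = -204 - (113*(-100) - 43) = -204 - (-11300 - 43) = -204 - 1*(-11343) = -204 + 11343 = 11139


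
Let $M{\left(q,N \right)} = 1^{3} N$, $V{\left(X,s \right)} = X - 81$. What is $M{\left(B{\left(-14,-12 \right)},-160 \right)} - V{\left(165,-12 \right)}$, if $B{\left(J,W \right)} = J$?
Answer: $-244$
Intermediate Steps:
$V{\left(X,s \right)} = -81 + X$
$M{\left(q,N \right)} = N$ ($M{\left(q,N \right)} = 1 N = N$)
$M{\left(B{\left(-14,-12 \right)},-160 \right)} - V{\left(165,-12 \right)} = -160 - \left(-81 + 165\right) = -160 - 84 = -244$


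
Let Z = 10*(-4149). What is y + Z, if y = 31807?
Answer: -9683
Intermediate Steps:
Z = -41490
y + Z = 31807 - 41490 = -9683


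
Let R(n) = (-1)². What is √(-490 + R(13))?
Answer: I*√489 ≈ 22.113*I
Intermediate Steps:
R(n) = 1
√(-490 + R(13)) = √(-490 + 1) = √(-489) = I*√489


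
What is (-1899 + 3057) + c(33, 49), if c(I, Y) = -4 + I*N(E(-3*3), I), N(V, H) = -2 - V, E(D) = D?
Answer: 1385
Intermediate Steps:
c(I, Y) = -4 + 7*I (c(I, Y) = -4 + I*(-2 - (-3)*3) = -4 + I*(-2 - 1*(-9)) = -4 + I*(-2 + 9) = -4 + I*7 = -4 + 7*I)
(-1899 + 3057) + c(33, 49) = (-1899 + 3057) + (-4 + 7*33) = 1158 + (-4 + 231) = 1158 + 227 = 1385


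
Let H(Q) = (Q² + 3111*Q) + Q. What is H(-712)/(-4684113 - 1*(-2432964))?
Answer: 569600/750383 ≈ 0.75908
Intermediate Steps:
H(Q) = Q² + 3112*Q
H(-712)/(-4684113 - 1*(-2432964)) = (-712*(3112 - 712))/(-4684113 - 1*(-2432964)) = (-712*2400)/(-4684113 + 2432964) = -1708800/(-2251149) = -1708800*(-1/2251149) = 569600/750383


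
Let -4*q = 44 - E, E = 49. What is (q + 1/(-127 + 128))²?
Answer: 81/16 ≈ 5.0625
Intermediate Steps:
q = 5/4 (q = -(44 - 1*49)/4 = -(44 - 49)/4 = -¼*(-5) = 5/4 ≈ 1.2500)
(q + 1/(-127 + 128))² = (5/4 + 1/(-127 + 128))² = (5/4 + 1/1)² = (5/4 + 1)² = (9/4)² = 81/16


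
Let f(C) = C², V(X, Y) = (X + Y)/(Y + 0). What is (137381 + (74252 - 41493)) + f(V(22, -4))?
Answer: 680641/4 ≈ 1.7016e+5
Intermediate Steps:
V(X, Y) = (X + Y)/Y
(137381 + (74252 - 41493)) + f(V(22, -4)) = (137381 + (74252 - 41493)) + ((22 - 4)/(-4))² = (137381 + 32759) + (-¼*18)² = 170140 + (-9/2)² = 170140 + 81/4 = 680641/4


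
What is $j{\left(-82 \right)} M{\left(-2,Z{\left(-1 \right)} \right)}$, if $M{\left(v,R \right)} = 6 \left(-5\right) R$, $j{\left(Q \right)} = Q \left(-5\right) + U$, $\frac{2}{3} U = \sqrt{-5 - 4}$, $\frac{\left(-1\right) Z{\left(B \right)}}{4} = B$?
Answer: $-49200 - 540 i \approx -49200.0 - 540.0 i$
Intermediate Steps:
$Z{\left(B \right)} = - 4 B$
$U = \frac{9 i}{2}$ ($U = \frac{3 \sqrt{-5 - 4}}{2} = \frac{3 \sqrt{-9}}{2} = \frac{3 \cdot 3 i}{2} = \frac{9 i}{2} \approx 4.5 i$)
$j{\left(Q \right)} = - 5 Q + \frac{9 i}{2}$ ($j{\left(Q \right)} = Q \left(-5\right) + \frac{9 i}{2} = - 5 Q + \frac{9 i}{2}$)
$M{\left(v,R \right)} = - 30 R$
$j{\left(-82 \right)} M{\left(-2,Z{\left(-1 \right)} \right)} = \left(\left(-5\right) \left(-82\right) + \frac{9 i}{2}\right) \left(- 30 \left(\left(-4\right) \left(-1\right)\right)\right) = \left(410 + \frac{9 i}{2}\right) \left(\left(-30\right) 4\right) = \left(410 + \frac{9 i}{2}\right) \left(-120\right) = -49200 - 540 i$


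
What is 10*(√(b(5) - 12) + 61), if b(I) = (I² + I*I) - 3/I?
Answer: 610 + 2*√935 ≈ 671.16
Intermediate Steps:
b(I) = -3/I + 2*I² (b(I) = (I² + I²) - 3/I = 2*I² - 3/I = -3/I + 2*I²)
10*(√(b(5) - 12) + 61) = 10*(√((-3 + 2*5³)/5 - 12) + 61) = 10*(√((-3 + 2*125)/5 - 12) + 61) = 10*(√((-3 + 250)/5 - 12) + 61) = 10*(√((⅕)*247 - 12) + 61) = 10*(√(247/5 - 12) + 61) = 10*(√(187/5) + 61) = 10*(√935/5 + 61) = 10*(61 + √935/5) = 610 + 2*√935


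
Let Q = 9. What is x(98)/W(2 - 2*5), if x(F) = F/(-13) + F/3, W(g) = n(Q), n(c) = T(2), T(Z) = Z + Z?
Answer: 245/39 ≈ 6.2821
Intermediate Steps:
T(Z) = 2*Z
n(c) = 4 (n(c) = 2*2 = 4)
W(g) = 4
x(F) = 10*F/39 (x(F) = F*(-1/13) + F*(⅓) = -F/13 + F/3 = 10*F/39)
x(98)/W(2 - 2*5) = ((10/39)*98)/4 = (980/39)*(¼) = 245/39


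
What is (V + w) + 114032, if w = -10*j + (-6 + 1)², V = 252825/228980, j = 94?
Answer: 5180356697/45796 ≈ 1.1312e+5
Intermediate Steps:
V = 50565/45796 (V = 252825*(1/228980) = 50565/45796 ≈ 1.1041)
w = -915 (w = -10*94 + (-6 + 1)² = -940 + (-5)² = -940 + 25 = -915)
(V + w) + 114032 = (50565/45796 - 915) + 114032 = -41852775/45796 + 114032 = 5180356697/45796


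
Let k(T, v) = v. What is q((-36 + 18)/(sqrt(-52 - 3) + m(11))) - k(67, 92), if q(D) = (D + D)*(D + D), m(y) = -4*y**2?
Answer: 4*(-5386299*I - 22264*sqrt(55))/(11*(88*sqrt(55) + 21291*I)) ≈ -91.995 + 0.00016946*I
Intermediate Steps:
q(D) = 4*D**2 (q(D) = (2*D)*(2*D) = 4*D**2)
q((-36 + 18)/(sqrt(-52 - 3) + m(11))) - k(67, 92) = 4*((-36 + 18)/(sqrt(-52 - 3) - 4*11**2))**2 - 1*92 = 4*(-18/(sqrt(-55) - 4*121))**2 - 92 = 4*(-18/(I*sqrt(55) - 484))**2 - 92 = 4*(-18/(-484 + I*sqrt(55)))**2 - 92 = 4*(324/(-484 + I*sqrt(55))**2) - 92 = 1296/(-484 + I*sqrt(55))**2 - 92 = -92 + 1296/(-484 + I*sqrt(55))**2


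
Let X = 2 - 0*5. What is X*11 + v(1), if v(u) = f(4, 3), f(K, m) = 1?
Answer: 23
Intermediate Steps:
X = 2 (X = 2 - 1*0 = 2 + 0 = 2)
v(u) = 1
X*11 + v(1) = 2*11 + 1 = 22 + 1 = 23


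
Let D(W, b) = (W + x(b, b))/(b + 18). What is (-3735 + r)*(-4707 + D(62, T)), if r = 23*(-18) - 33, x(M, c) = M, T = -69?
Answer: 19684100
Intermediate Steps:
r = -447 (r = -414 - 33 = -447)
D(W, b) = (W + b)/(18 + b) (D(W, b) = (W + b)/(b + 18) = (W + b)/(18 + b))
(-3735 + r)*(-4707 + D(62, T)) = (-3735 - 447)*(-4707 + (62 - 69)/(18 - 69)) = -4182*(-4707 - 7/(-51)) = -4182*(-4707 - 1/51*(-7)) = -4182*(-4707 + 7/51) = -4182*(-240050/51) = 19684100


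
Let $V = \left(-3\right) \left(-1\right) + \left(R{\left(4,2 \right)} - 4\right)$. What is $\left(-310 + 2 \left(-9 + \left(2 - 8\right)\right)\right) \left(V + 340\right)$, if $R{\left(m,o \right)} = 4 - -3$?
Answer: $-117640$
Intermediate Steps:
$R{\left(m,o \right)} = 7$ ($R{\left(m,o \right)} = 4 + 3 = 7$)
$V = 6$ ($V = \left(-3\right) \left(-1\right) + \left(7 - 4\right) = 3 + \left(7 - 4\right) = 3 + 3 = 6$)
$\left(-310 + 2 \left(-9 + \left(2 - 8\right)\right)\right) \left(V + 340\right) = \left(-310 + 2 \left(-9 + \left(2 - 8\right)\right)\right) \left(6 + 340\right) = \left(-310 + 2 \left(-9 + \left(2 - 8\right)\right)\right) 346 = \left(-310 + 2 \left(-9 - 6\right)\right) 346 = \left(-310 + 2 \left(-15\right)\right) 346 = \left(-310 - 30\right) 346 = \left(-340\right) 346 = -117640$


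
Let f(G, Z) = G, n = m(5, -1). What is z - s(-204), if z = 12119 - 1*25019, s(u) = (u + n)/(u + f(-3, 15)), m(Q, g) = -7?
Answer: -2670511/207 ≈ -12901.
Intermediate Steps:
n = -7
s(u) = (-7 + u)/(-3 + u) (s(u) = (u - 7)/(u - 3) = (-7 + u)/(-3 + u))
z = -12900 (z = 12119 - 25019 = -12900)
z - s(-204) = -12900 - (-7 - 204)/(-3 - 204) = -12900 - (-211)/(-207) = -12900 - (-1)*(-211)/207 = -12900 - 1*211/207 = -12900 - 211/207 = -2670511/207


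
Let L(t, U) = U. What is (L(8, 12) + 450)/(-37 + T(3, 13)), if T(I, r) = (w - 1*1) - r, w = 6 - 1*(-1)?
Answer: -21/2 ≈ -10.500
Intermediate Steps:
w = 7 (w = 6 + 1 = 7)
T(I, r) = 6 - r (T(I, r) = (7 - 1*1) - r = (7 - 1) - r = 6 - r)
(L(8, 12) + 450)/(-37 + T(3, 13)) = (12 + 450)/(-37 + (6 - 1*13)) = 462/(-37 + (6 - 13)) = 462/(-37 - 7) = 462/(-44) = 462*(-1/44) = -21/2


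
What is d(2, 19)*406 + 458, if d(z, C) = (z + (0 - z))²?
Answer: 458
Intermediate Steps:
d(z, C) = 0 (d(z, C) = (z - z)² = 0² = 0)
d(2, 19)*406 + 458 = 0*406 + 458 = 0 + 458 = 458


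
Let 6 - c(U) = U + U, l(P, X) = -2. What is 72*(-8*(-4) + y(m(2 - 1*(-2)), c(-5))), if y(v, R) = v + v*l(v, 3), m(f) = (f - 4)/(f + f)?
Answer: 2304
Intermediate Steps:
m(f) = (-4 + f)/(2*f) (m(f) = (-4 + f)/((2*f)) = (-4 + f)*(1/(2*f)) = (-4 + f)/(2*f))
c(U) = 6 - 2*U (c(U) = 6 - (U + U) = 6 - 2*U)
y(v, R) = -v (y(v, R) = v + v*(-2) = v - 2*v = -v)
72*(-8*(-4) + y(m(2 - 1*(-2)), c(-5))) = 72*(-8*(-4) - (-4 + (2 - 1*(-2)))/(2*(2 - 1*(-2)))) = 72*(32 - (-4 + (2 + 2))/(2*(2 + 2))) = 72*(32 - (-4 + 4)/(2*4)) = 72*(32 - 0/(2*4)) = 72*(32 - 1*0) = 72*(32 + 0) = 72*32 = 2304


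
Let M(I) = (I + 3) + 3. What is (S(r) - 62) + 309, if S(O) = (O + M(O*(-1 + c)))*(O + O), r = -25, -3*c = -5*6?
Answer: 12447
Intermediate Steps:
c = 10 (c = -(-5)*6/3 = -1/3*(-30) = 10)
M(I) = 6 + I (M(I) = (3 + I) + 3 = 6 + I)
S(O) = 2*O*(6 + 10*O) (S(O) = (O + (6 + O*(-1 + 10)))*(O + O) = (O + (6 + O*9))*(2*O) = (O + (6 + 9*O))*(2*O) = (6 + 10*O)*(2*O) = 2*O*(6 + 10*O))
(S(r) - 62) + 309 = (4*(-25)*(3 + 5*(-25)) - 62) + 309 = (4*(-25)*(3 - 125) - 62) + 309 = (4*(-25)*(-122) - 62) + 309 = (12200 - 62) + 309 = 12138 + 309 = 12447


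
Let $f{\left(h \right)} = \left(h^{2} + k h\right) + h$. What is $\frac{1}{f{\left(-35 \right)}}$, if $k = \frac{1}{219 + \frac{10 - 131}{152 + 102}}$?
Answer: $\frac{11101}{13208412} \approx 0.00084045$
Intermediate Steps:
$k = \frac{254}{55505}$ ($k = \frac{1}{219 - \frac{121}{254}} = \frac{1}{\frac{55505}{254}} = \frac{254}{55505} \approx 0.0045762$)
$f{\left(h \right)} = h^{2} + \frac{55759 h}{55505}$ ($f{\left(h \right)} = \left(h^{2} + \frac{254 h}{55505}\right) + h = h^{2} + \frac{55759 h}{55505}$)
$\frac{1}{f{\left(-35 \right)}} = \frac{1}{\frac{1}{55505} \left(-35\right) \left(55759 + 55505 \left(-35\right)\right)} = \frac{1}{\frac{1}{55505} \left(-35\right) \left(55759 - 1942675\right)} = \frac{1}{\frac{1}{55505} \left(-35\right) \left(-1886916\right)} = \frac{1}{\frac{13208412}{11101}} = \frac{11101}{13208412}$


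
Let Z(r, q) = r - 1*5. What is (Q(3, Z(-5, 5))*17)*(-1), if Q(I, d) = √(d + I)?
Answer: -17*I*√7 ≈ -44.978*I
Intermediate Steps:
Z(r, q) = -5 + r (Z(r, q) = r - 5 = -5 + r)
Q(I, d) = √(I + d)
(Q(3, Z(-5, 5))*17)*(-1) = (√(3 + (-5 - 5))*17)*(-1) = (√(3 - 10)*17)*(-1) = (√(-7)*17)*(-1) = ((I*√7)*17)*(-1) = (17*I*√7)*(-1) = -17*I*√7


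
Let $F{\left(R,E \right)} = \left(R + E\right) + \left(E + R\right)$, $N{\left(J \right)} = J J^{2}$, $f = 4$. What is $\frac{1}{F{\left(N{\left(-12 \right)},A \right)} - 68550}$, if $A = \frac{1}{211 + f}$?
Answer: $- \frac{215}{15481288} \approx -1.3888 \cdot 10^{-5}$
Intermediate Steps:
$A = \frac{1}{215}$ ($A = \frac{1}{211 + 4} = \frac{1}{215} \approx 0.0046512$)
$N{\left(J \right)} = J^{3}$
$F{\left(R,E \right)} = 2 E + 2 R$ ($F{\left(R,E \right)} = \left(E + R\right) + \left(E + R\right) = 2 E + 2 R$)
$\frac{1}{F{\left(N{\left(-12 \right)},A \right)} - 68550} = \frac{1}{\left(2 \cdot \frac{1}{215} + 2 \left(-12\right)^{3}\right) - 68550} = \frac{1}{\left(\frac{2}{215} + 2 \left(-1728\right)\right) - 68550} = \frac{1}{\left(\frac{2}{215} - 3456\right) - 68550} = \frac{1}{- \frac{743038}{215} - 68550} = \frac{1}{- \frac{15481288}{215}} = - \frac{215}{15481288}$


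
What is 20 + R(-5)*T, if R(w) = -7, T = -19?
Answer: 153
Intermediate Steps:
20 + R(-5)*T = 20 - 7*(-19) = 20 + 133 = 153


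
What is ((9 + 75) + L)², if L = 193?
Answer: 76729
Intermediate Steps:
((9 + 75) + L)² = ((9 + 75) + 193)² = (84 + 193)² = 277² = 76729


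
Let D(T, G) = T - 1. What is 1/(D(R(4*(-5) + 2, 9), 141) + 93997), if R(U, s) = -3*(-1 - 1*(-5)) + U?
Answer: 1/93966 ≈ 1.0642e-5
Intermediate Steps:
R(U, s) = -12 + U (R(U, s) = -3*(-1 + 5) + U = -3*4 + U = -12 + U)
D(T, G) = -1 + T
1/(D(R(4*(-5) + 2, 9), 141) + 93997) = 1/((-1 + (-12 + (4*(-5) + 2))) + 93997) = 1/((-1 + (-12 + (-20 + 2))) + 93997) = 1/((-1 + (-12 - 18)) + 93997) = 1/((-1 - 30) + 93997) = 1/(-31 + 93997) = 1/93966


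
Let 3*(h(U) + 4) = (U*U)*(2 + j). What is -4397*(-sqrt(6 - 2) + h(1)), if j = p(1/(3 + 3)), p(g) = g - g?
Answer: 70352/3 ≈ 23451.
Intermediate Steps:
p(g) = 0
j = 0
h(U) = -4 + 2*U**2/3 (h(U) = -4 + ((U*U)*(2 + 0))/3 = -4 + (U**2*2)/3 = -4 + (2*U**2)/3 = -4 + 2*U**2/3)
-4397*(-sqrt(6 - 2) + h(1)) = -4397*(-sqrt(6 - 2) + (-4 + (2/3)*1**2)) = -4397*(-sqrt(4) + (-4 + (2/3)*1)) = -4397*(-1*2 + (-4 + 2/3)) = -4397*(-2 - 10/3) = -4397*(-16/3) = 70352/3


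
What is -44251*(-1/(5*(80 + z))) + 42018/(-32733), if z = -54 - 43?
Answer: -28471363/54555 ≈ -521.88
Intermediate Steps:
z = -97
-44251*(-1/(5*(80 + z))) + 42018/(-32733) = -44251*(-1/(5*(80 - 97))) + 42018/(-32733) = -44251/((-5*(-17))) + 42018*(-1/32733) = -44251/85 - 14006/10911 = -44251*1/85 - 14006/10911 = -2603/5 - 14006/10911 = -28471363/54555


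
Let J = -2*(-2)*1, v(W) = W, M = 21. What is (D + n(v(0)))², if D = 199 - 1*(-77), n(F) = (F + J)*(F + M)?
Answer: 129600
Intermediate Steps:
J = 4 (J = 4*1 = 4)
n(F) = (4 + F)*(21 + F) (n(F) = (F + 4)*(F + 21) = (4 + F)*(21 + F))
D = 276 (D = 199 + 77 = 276)
(D + n(v(0)))² = (276 + (84 + 0² + 25*0))² = (276 + (84 + 0 + 0))² = (276 + 84)² = 360² = 129600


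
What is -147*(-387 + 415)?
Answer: -4116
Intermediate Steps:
-147*(-387 + 415) = -147*28 = -4116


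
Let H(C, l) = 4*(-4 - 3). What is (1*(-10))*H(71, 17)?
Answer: 280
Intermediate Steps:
H(C, l) = -28 (H(C, l) = 4*(-7) = -28)
(1*(-10))*H(71, 17) = (1*(-10))*(-28) = -10*(-28) = 280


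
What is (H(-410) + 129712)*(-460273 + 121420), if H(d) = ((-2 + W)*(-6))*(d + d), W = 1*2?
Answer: -43953300336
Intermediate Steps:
W = 2
H(d) = 0 (H(d) = ((-2 + 2)*(-6))*(d + d) = (0*(-6))*(2*d) = 0*(2*d) = 0)
(H(-410) + 129712)*(-460273 + 121420) = (0 + 129712)*(-460273 + 121420) = 129712*(-338853) = -43953300336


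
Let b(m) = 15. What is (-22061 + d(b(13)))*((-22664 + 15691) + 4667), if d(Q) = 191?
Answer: 50432220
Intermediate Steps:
(-22061 + d(b(13)))*((-22664 + 15691) + 4667) = (-22061 + 191)*((-22664 + 15691) + 4667) = -21870*(-6973 + 4667) = -21870*(-2306) = 50432220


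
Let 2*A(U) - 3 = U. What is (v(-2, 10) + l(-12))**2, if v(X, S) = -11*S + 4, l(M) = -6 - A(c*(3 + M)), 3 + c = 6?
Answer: 10000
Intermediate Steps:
c = 3 (c = -3 + 6 = 3)
A(U) = 3/2 + U/2
l(M) = -12 - 3*M/2 (l(M) = -6 - (3/2 + (3*(3 + M))/2) = -6 - (3/2 + (9 + 3*M)/2) = -6 - (3/2 + (9/2 + 3*M/2)) = -6 - (6 + 3*M/2) = -6 + (-6 - 3*M/2) = -12 - 3*M/2)
v(X, S) = 4 - 11*S
(v(-2, 10) + l(-12))**2 = ((4 - 11*10) + (-12 - 3/2*(-12)))**2 = ((4 - 110) + (-12 + 18))**2 = (-106 + 6)**2 = (-100)**2 = 10000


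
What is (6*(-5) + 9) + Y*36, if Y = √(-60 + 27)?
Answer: -21 + 36*I*√33 ≈ -21.0 + 206.8*I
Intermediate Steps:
Y = I*√33 (Y = √(-33) = I*√33 ≈ 5.7446*I)
(6*(-5) + 9) + Y*36 = (6*(-5) + 9) + (I*√33)*36 = (-30 + 9) + 36*I*√33 = -21 + 36*I*√33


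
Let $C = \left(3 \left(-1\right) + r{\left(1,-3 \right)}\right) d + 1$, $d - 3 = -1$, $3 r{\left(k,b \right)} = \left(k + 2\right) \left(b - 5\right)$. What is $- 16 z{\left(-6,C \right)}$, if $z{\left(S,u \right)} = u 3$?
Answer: $1008$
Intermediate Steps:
$r{\left(k,b \right)} = \frac{\left(-5 + b\right) \left(2 + k\right)}{3}$ ($r{\left(k,b \right)} = \frac{\left(k + 2\right) \left(b - 5\right)}{3} = \frac{\left(2 + k\right) \left(-5 + b\right)}{3} = \frac{\left(-5 + b\right) \left(2 + k\right)}{3}$)
$d = 2$ ($d = 3 - 1 = 2$)
$C = -21$ ($C = \left(3 \left(-1\right) + \left(- \frac{10}{3} - \frac{5}{3} + \frac{2}{3} \left(-3\right) + \frac{1}{3} \left(-3\right) 1\right)\right) 2 + 1 = \left(-3 - 8\right) 2 + 1 = \left(-11\right) 2 + 1 = -22 + 1 = -21$)
$z{\left(S,u \right)} = 3 u$
$- 16 z{\left(-6,C \right)} = - 16 \cdot 3 \left(-21\right) = \left(-16\right) \left(-63\right) = 1008$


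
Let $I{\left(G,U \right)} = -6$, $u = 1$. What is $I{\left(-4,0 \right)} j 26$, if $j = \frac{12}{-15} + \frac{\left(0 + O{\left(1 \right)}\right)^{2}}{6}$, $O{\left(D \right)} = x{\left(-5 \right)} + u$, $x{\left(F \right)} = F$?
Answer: $- \frac{1456}{5} \approx -291.2$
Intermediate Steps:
$O{\left(D \right)} = -4$ ($O{\left(D \right)} = -5 + 1 = -4$)
$j = \frac{28}{15}$ ($j = \frac{12}{-15} + \frac{\left(0 - 4\right)^{2}}{6} = 12 \left(- \frac{1}{15}\right) + \left(-4\right)^{2} \cdot \frac{1}{6} = - \frac{4}{5} + 16 \cdot \frac{1}{6} = - \frac{4}{5} + \frac{8}{3} = \frac{28}{15} \approx 1.8667$)
$I{\left(-4,0 \right)} j 26 = \left(-6\right) \frac{28}{15} \cdot 26 = \left(- \frac{56}{5}\right) 26 = - \frac{1456}{5}$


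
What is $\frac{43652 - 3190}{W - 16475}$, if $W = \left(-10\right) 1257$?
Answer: $- \frac{40462}{29045} \approx -1.3931$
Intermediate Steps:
$W = -12570$
$\frac{43652 - 3190}{W - 16475} = \frac{43652 - 3190}{-12570 - 16475} = \frac{40462}{-29045} = 40462 \left(- \frac{1}{29045}\right) = - \frac{40462}{29045}$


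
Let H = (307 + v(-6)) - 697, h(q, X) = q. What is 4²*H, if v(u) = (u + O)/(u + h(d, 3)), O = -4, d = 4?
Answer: -6160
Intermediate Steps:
v(u) = (-4 + u)/(4 + u) (v(u) = (u - 4)/(u + 4) = (-4 + u)/(4 + u))
H = -385 (H = (307 + (-4 - 6)/(4 - 6)) - 697 = (307 - 10/(-2)) - 697 = (307 - ½*(-10)) - 697 = (307 + 5) - 697 = 312 - 697 = -385)
4²*H = 4²*(-385) = 16*(-385) = -6160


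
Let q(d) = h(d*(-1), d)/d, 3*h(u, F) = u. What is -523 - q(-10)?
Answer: -1568/3 ≈ -522.67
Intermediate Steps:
h(u, F) = u/3
q(d) = -1/3 (q(d) = ((d*(-1))/3)/d = ((-d)/3)/d = (-d/3)/d = -1/3)
-523 - q(-10) = -523 - 1*(-1/3) = -523 + 1/3 = -1568/3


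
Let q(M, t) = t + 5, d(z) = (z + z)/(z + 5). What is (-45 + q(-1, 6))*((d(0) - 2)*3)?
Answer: 204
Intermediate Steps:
d(z) = 2*z/(5 + z) (d(z) = (2*z)/(5 + z) = 2*z/(5 + z))
q(M, t) = 5 + t
(-45 + q(-1, 6))*((d(0) - 2)*3) = (-45 + (5 + 6))*((2*0/(5 + 0) - 2)*3) = (-45 + 11)*((2*0/5 - 2)*3) = -34*(2*0*(⅕) - 2)*3 = -34*(0 - 2)*3 = -(-68)*3 = -34*(-6) = 204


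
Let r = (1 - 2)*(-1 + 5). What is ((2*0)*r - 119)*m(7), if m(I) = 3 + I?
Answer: -1190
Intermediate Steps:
r = -4 (r = -1*4 = -4)
((2*0)*r - 119)*m(7) = ((2*0)*(-4) - 119)*(3 + 7) = (0*(-4) - 119)*10 = (0 - 119)*10 = -119*10 = -1190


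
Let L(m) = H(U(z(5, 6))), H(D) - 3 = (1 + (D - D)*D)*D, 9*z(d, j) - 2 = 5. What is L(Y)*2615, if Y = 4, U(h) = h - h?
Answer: 7845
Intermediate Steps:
z(d, j) = 7/9 (z(d, j) = 2/9 + (⅑)*5 = 2/9 + 5/9 = 7/9)
U(h) = 0
H(D) = 3 + D (H(D) = 3 + (1 + (D - D)*D)*D = 3 + (1 + 0*D)*D = 3 + (1 + 0)*D = 3 + 1*D = 3 + D)
L(m) = 3 (L(m) = 3 + 0 = 3)
L(Y)*2615 = 3*2615 = 7845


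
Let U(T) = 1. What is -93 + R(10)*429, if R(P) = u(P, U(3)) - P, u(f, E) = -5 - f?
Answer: -10818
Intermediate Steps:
R(P) = -5 - 2*P (R(P) = (-5 - P) - P = -5 - 2*P)
-93 + R(10)*429 = -93 + (-5 - 2*10)*429 = -93 + (-5 - 20)*429 = -93 - 25*429 = -93 - 10725 = -10818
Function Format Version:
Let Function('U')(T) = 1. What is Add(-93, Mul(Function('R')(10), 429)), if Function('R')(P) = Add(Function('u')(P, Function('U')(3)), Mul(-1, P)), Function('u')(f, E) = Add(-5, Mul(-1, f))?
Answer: -10818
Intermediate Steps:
Function('R')(P) = Add(-5, Mul(-2, P)) (Function('R')(P) = Add(Add(-5, Mul(-1, P)), Mul(-1, P)) = Add(-5, Mul(-2, P)))
Add(-93, Mul(Function('R')(10), 429)) = Add(-93, Mul(Add(-5, Mul(-2, 10)), 429)) = Add(-93, Mul(Add(-5, -20), 429)) = Add(-93, Mul(-25, 429)) = Add(-93, -10725) = -10818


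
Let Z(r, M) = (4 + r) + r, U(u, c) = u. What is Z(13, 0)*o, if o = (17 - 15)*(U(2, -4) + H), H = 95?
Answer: 5820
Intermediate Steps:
Z(r, M) = 4 + 2*r
o = 194 (o = (17 - 15)*(2 + 95) = 2*97 = 194)
Z(13, 0)*o = (4 + 2*13)*194 = (4 + 26)*194 = 30*194 = 5820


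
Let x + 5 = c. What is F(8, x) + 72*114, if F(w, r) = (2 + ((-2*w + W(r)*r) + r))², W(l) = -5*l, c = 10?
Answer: 26164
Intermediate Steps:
x = 5 (x = -5 + 10 = 5)
F(w, r) = (2 + r - 5*r² - 2*w)² (F(w, r) = (2 + ((-2*w + (-5*r)*r) + r))² = (2 + ((-2*w - 5*r²) + r))² = (2 + ((-5*r² - 2*w) + r))² = (2 + (r - 5*r² - 2*w))² = (2 + r - 5*r² - 2*w)²)
F(8, x) + 72*114 = (2 + 5 - 5*5² - 2*8)² + 72*114 = (2 + 5 - 5*25 - 16)² + 8208 = (2 + 5 - 125 - 16)² + 8208 = (-134)² + 8208 = 17956 + 8208 = 26164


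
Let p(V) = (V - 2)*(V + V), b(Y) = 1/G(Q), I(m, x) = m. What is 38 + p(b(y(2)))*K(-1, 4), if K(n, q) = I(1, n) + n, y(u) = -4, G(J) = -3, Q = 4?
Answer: 38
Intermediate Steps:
b(Y) = -⅓ (b(Y) = 1/(-3) = -⅓)
K(n, q) = 1 + n
p(V) = 2*V*(-2 + V) (p(V) = (-2 + V)*(2*V) = 2*V*(-2 + V))
38 + p(b(y(2)))*K(-1, 4) = 38 + (2*(-⅓)*(-2 - ⅓))*(1 - 1) = 38 + (2*(-⅓)*(-7/3))*0 = 38 + (14/9)*0 = 38 + 0 = 38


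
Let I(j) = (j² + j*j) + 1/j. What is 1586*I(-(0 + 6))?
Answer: 341783/3 ≈ 1.1393e+5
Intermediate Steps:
I(j) = 1/j + 2*j² (I(j) = (j² + j²) + 1/j = 2*j² + 1/j = 1/j + 2*j²)
1586*I(-(0 + 6)) = 1586*((1 + 2*(-(0 + 6))³)/((-(0 + 6)))) = 1586*((1 + 2*(-1*6)³)/((-1*6))) = 1586*((1 + 2*(-6)³)/(-6)) = 1586*(-(1 + 2*(-216))/6) = 1586*(-(1 - 432)/6) = 1586*(-⅙*(-431)) = 1586*(431/6) = 341783/3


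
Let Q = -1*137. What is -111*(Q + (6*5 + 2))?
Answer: 11655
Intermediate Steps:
Q = -137
-111*(Q + (6*5 + 2)) = -111*(-137 + (6*5 + 2)) = -111*(-137 + (30 + 2)) = -111*(-137 + 32) = -111*(-105) = 11655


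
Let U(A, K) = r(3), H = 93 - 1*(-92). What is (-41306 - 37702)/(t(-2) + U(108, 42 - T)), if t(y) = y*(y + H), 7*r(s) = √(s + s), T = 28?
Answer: 236154912/1093973 + 92176*√6/1093973 ≈ 216.08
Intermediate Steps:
H = 185 (H = 93 + 92 = 185)
r(s) = √2*√s/7 (r(s) = √(s + s)/7 = √(2*s)/7 = (√2*√s)/7 = √2*√s/7)
U(A, K) = √6/7 (U(A, K) = √2*√3/7 = √6/7)
t(y) = y*(185 + y) (t(y) = y*(y + 185) = y*(185 + y))
(-41306 - 37702)/(t(-2) + U(108, 42 - T)) = (-41306 - 37702)/(-2*(185 - 2) + √6/7) = -79008/(-2*183 + √6/7) = -79008/(-366 + √6/7)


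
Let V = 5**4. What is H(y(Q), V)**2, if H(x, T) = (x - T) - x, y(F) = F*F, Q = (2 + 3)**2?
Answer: 390625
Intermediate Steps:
Q = 25 (Q = 5**2 = 25)
y(F) = F**2
V = 625
H(x, T) = -T
H(y(Q), V)**2 = (-1*625)**2 = (-625)**2 = 390625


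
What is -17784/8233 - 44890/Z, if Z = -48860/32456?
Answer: 599709955324/20113219 ≈ 29817.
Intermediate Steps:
Z = -12215/8114 (Z = -48860*1/32456 = -12215/8114 ≈ -1.5054)
-17784/8233 - 44890/Z = -17784/8233 - 44890/(-12215/8114) = -17784*1/8233 - 44890*(-8114/12215) = -17784/8233 + 72847492/2443 = 599709955324/20113219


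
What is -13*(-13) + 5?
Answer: 174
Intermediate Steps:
-13*(-13) + 5 = 169 + 5 = 174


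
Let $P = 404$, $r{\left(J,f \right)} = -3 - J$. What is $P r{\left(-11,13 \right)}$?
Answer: $3232$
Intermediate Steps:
$P r{\left(-11,13 \right)} = 404 \left(-3 - -11\right) = 404 \left(-3 + 11\right) = 404 \cdot 8 = 3232$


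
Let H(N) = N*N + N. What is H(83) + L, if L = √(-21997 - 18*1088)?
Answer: 6972 + I*√41581 ≈ 6972.0 + 203.91*I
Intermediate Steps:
H(N) = N + N² (H(N) = N² + N = N + N²)
L = I*√41581 (L = √(-21997 - 19584) = √(-41581) = I*√41581 ≈ 203.91*I)
H(83) + L = 83*(1 + 83) + I*√41581 = 83*84 + I*√41581 = 6972 + I*√41581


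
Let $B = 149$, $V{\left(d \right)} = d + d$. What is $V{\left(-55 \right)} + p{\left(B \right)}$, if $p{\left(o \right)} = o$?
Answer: $39$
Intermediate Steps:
$V{\left(d \right)} = 2 d$
$V{\left(-55 \right)} + p{\left(B \right)} = 2 \left(-55\right) + 149 = -110 + 149 = 39$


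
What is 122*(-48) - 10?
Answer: -5866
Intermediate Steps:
122*(-48) - 10 = -5856 - 10 = -5866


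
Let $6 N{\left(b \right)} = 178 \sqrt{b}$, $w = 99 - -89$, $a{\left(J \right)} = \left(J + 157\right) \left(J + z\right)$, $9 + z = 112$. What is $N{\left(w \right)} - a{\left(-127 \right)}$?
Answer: $720 + \frac{178 \sqrt{47}}{3} \approx 1126.8$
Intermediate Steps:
$z = 103$ ($z = -9 + 112 = 103$)
$a{\left(J \right)} = \left(103 + J\right) \left(157 + J\right)$ ($a{\left(J \right)} = \left(J + 157\right) \left(J + 103\right) = \left(157 + J\right) \left(103 + J\right) = \left(103 + J\right) \left(157 + J\right)$)
$w = 188$ ($w = 99 + 89 = 188$)
$N{\left(b \right)} = \frac{89 \sqrt{b}}{3}$ ($N{\left(b \right)} = \frac{178 \sqrt{b}}{6} = \frac{89 \sqrt{b}}{3}$)
$N{\left(w \right)} - a{\left(-127 \right)} = \frac{89 \sqrt{188}}{3} - \left(16171 + \left(-127\right)^{2} + 260 \left(-127\right)\right) = \frac{89 \cdot 2 \sqrt{47}}{3} - \left(16171 + 16129 - 33020\right) = \frac{178 \sqrt{47}}{3} - -720 = \frac{178 \sqrt{47}}{3} + 720 = 720 + \frac{178 \sqrt{47}}{3}$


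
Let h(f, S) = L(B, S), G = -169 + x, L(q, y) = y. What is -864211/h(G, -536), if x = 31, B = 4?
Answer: 864211/536 ≈ 1612.3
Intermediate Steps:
G = -138 (G = -169 + 31 = -138)
h(f, S) = S
-864211/h(G, -536) = -864211/(-536) = -864211*(-1/536) = 864211/536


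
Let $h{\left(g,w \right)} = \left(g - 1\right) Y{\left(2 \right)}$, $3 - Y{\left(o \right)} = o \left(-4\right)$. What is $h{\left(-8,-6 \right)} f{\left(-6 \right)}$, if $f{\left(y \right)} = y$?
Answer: $594$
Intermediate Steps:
$Y{\left(o \right)} = 3 + 4 o$ ($Y{\left(o \right)} = 3 - o \left(-4\right) = 3 - - 4 o = 3 + 4 o$)
$h{\left(g,w \right)} = -11 + 11 g$ ($h{\left(g,w \right)} = \left(g - 1\right) \left(3 + 4 \cdot 2\right) = \left(-1 + g\right) \left(3 + 8\right) = \left(-1 + g\right) 11 = -11 + 11 g$)
$h{\left(-8,-6 \right)} f{\left(-6 \right)} = \left(-11 + 11 \left(-8\right)\right) \left(-6\right) = \left(-11 - 88\right) \left(-6\right) = \left(-99\right) \left(-6\right) = 594$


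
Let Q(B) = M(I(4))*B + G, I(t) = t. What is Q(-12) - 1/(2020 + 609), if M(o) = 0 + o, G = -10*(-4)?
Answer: -21033/2629 ≈ -8.0004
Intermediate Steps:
G = 40
M(o) = o
Q(B) = 40 + 4*B (Q(B) = 4*B + 40 = 40 + 4*B)
Q(-12) - 1/(2020 + 609) = (40 + 4*(-12)) - 1/(2020 + 609) = (40 - 48) - 1/2629 = -8 - 1*1/2629 = -8 - 1/2629 = -21033/2629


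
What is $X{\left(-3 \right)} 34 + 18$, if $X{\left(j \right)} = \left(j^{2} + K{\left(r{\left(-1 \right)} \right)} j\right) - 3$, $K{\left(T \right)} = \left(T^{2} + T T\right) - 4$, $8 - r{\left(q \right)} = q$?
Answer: $-15894$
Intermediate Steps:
$r{\left(q \right)} = 8 - q$
$K{\left(T \right)} = -4 + 2 T^{2}$ ($K{\left(T \right)} = \left(T^{2} + T^{2}\right) - 4 = 2 T^{2} - 4 = -4 + 2 T^{2}$)
$X{\left(j \right)} = -3 + j^{2} + 158 j$ ($X{\left(j \right)} = \left(j^{2} + \left(-4 + 2 \left(8 - -1\right)^{2}\right) j\right) - 3 = \left(j^{2} + \left(-4 + 2 \left(8 + 1\right)^{2}\right) j\right) - 3 = \left(j^{2} + \left(-4 + 2 \cdot 9^{2}\right) j\right) - 3 = \left(j^{2} + \left(-4 + 2 \cdot 81\right) j\right) - 3 = \left(j^{2} + \left(-4 + 162\right) j\right) - 3 = \left(j^{2} + 158 j\right) - 3 = -3 + j^{2} + 158 j$)
$X{\left(-3 \right)} 34 + 18 = \left(-3 + \left(-3\right)^{2} + 158 \left(-3\right)\right) 34 + 18 = \left(-3 + 9 - 474\right) 34 + 18 = \left(-468\right) 34 + 18 = -15912 + 18 = -15894$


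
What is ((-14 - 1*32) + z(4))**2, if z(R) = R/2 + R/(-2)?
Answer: 2116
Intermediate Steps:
z(R) = 0 (z(R) = R*(1/2) + R*(-1/2) = R/2 - R/2 = 0)
((-14 - 1*32) + z(4))**2 = ((-14 - 1*32) + 0)**2 = ((-14 - 32) + 0)**2 = (-46 + 0)**2 = (-46)**2 = 2116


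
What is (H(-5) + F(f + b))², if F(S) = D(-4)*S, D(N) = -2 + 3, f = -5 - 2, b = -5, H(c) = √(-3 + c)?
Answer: 136 - 48*I*√2 ≈ 136.0 - 67.882*I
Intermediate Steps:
f = -7
D(N) = 1
F(S) = S (F(S) = 1*S = S)
(H(-5) + F(f + b))² = (√(-3 - 5) + (-7 - 5))² = (√(-8) - 12)² = (2*I*√2 - 12)² = (-12 + 2*I*√2)²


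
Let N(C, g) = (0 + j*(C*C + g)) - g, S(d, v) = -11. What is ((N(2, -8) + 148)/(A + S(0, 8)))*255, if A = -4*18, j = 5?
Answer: -34680/83 ≈ -417.83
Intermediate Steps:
A = -72
N(C, g) = 4*g + 5*C**2 (N(C, g) = (0 + 5*(C*C + g)) - g = (0 + 5*(C**2 + g)) - g = (0 + 5*(g + C**2)) - g = (0 + (5*g + 5*C**2)) - g = (5*g + 5*C**2) - g = 4*g + 5*C**2)
((N(2, -8) + 148)/(A + S(0, 8)))*255 = (((4*(-8) + 5*2**2) + 148)/(-72 - 11))*255 = (((-32 + 5*4) + 148)/(-83))*255 = (((-32 + 20) + 148)*(-1/83))*255 = ((-12 + 148)*(-1/83))*255 = (136*(-1/83))*255 = -136/83*255 = -34680/83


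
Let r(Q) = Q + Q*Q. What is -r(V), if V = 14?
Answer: -210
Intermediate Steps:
r(Q) = Q + Q²
-r(V) = -14*(1 + 14) = -14*15 = -1*210 = -210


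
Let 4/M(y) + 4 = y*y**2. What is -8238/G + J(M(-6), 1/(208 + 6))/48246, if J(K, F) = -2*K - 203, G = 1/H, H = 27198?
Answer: -198180766752961/884510 ≈ -2.2406e+8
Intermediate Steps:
G = 1/27198 ≈ 3.6767e-5
M(y) = 4/(-4 + y**3) (M(y) = 4/(-4 + y*y**2) = 4/(-4 + y**3))
J(K, F) = -203 - 2*K
-8238/G + J(M(-6), 1/(208 + 6))/48246 = -8238/1/27198 + (-203 - 8/(-4 + (-6)**3))/48246 = -8238*27198 + (-203 - 8/(-4 - 216))*(1/48246) = -224057124 + (-203 - 8/(-220))*(1/48246) = -224057124 + (-203 - 8*(-1)/220)*(1/48246) = -224057124 + (-203 - 2*(-1/55))*(1/48246) = -224057124 + (-203 + 2/55)*(1/48246) = -224057124 - 11163/55*1/48246 = -224057124 - 3721/884510 = -198180766752961/884510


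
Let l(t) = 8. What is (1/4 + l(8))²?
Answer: 1089/16 ≈ 68.063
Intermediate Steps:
(1/4 + l(8))² = (1/4 + 8)² = (¼ + 8)² = (33/4)² = 1089/16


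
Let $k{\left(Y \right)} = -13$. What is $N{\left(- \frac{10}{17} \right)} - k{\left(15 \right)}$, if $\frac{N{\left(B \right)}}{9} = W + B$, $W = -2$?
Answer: $- \frac{175}{17} \approx -10.294$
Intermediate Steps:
$N{\left(B \right)} = -18 + 9 B$ ($N{\left(B \right)} = 9 \left(-2 + B\right) = -18 + 9 B$)
$N{\left(- \frac{10}{17} \right)} - k{\left(15 \right)} = \left(-18 + 9 \left(- \frac{10}{17}\right)\right) - -13 = \left(-18 + 9 \left(\left(-10\right) \frac{1}{17}\right)\right) + 13 = \left(-18 + 9 \left(- \frac{10}{17}\right)\right) + 13 = \left(-18 - \frac{90}{17}\right) + 13 = - \frac{396}{17} + 13 = - \frac{175}{17}$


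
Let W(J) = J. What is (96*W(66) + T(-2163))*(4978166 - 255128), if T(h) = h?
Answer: 19709237574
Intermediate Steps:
(96*W(66) + T(-2163))*(4978166 - 255128) = (96*66 - 2163)*(4978166 - 255128) = (6336 - 2163)*4723038 = 4173*4723038 = 19709237574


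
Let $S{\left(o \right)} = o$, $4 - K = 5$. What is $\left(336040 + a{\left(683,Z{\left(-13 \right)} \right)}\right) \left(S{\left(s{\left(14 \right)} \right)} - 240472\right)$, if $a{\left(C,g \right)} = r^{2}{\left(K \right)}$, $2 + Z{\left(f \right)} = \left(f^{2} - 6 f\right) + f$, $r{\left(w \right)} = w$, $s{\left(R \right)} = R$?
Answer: $-80803746778$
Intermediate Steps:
$K = -1$ ($K = 4 - 5 = -1$)
$Z{\left(f \right)} = -2 + f^{2} - 5 f$ ($Z{\left(f \right)} = -2 + \left(\left(f^{2} - 6 f\right) + f\right) = -2 + \left(f^{2} - 5 f\right) = -2 + f^{2} - 5 f$)
$a{\left(C,g \right)} = 1$ ($a{\left(C,g \right)} = \left(-1\right)^{2} = 1$)
$\left(336040 + a{\left(683,Z{\left(-13 \right)} \right)}\right) \left(S{\left(s{\left(14 \right)} \right)} - 240472\right) = \left(336040 + 1\right) \left(14 - 240472\right) = 336041 \left(-240458\right) = -80803746778$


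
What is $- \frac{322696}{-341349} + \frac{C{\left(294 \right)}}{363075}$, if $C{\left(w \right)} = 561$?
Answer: $\frac{39118115663}{41311762725} \approx 0.9469$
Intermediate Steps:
$- \frac{322696}{-341349} + \frac{C{\left(294 \right)}}{363075} = - \frac{322696}{-341349} + \frac{561}{363075} = \left(-322696\right) \left(- \frac{1}{341349}\right) + 561 \cdot \frac{1}{363075} = \frac{322696}{341349} + \frac{187}{121025} = \frac{39118115663}{41311762725}$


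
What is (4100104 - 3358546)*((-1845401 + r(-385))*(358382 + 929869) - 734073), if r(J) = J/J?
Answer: -1762934850173738934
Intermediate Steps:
r(J) = 1
(4100104 - 3358546)*((-1845401 + r(-385))*(358382 + 929869) - 734073) = (4100104 - 3358546)*((-1845401 + 1)*(358382 + 929869) - 734073) = 741558*(-1845400*1288251 - 734073) = 741558*(-2377338395400 - 734073) = 741558*(-2377339129473) = -1762934850173738934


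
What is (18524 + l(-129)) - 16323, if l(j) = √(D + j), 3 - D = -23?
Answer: 2201 + I*√103 ≈ 2201.0 + 10.149*I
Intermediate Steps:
D = 26 (D = 3 - 1*(-23) = 3 + 23 = 26)
l(j) = √(26 + j)
(18524 + l(-129)) - 16323 = (18524 + √(26 - 129)) - 16323 = (18524 + √(-103)) - 16323 = (18524 + I*√103) - 16323 = 2201 + I*√103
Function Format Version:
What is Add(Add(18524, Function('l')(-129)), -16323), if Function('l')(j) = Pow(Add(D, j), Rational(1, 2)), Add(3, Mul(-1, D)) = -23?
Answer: Add(2201, Mul(I, Pow(103, Rational(1, 2)))) ≈ Add(2201.0, Mul(10.149, I))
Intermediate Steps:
D = 26 (D = Add(3, Mul(-1, -23)) = Add(3, 23) = 26)
Function('l')(j) = Pow(Add(26, j), Rational(1, 2))
Add(Add(18524, Function('l')(-129)), -16323) = Add(Add(18524, Pow(Add(26, -129), Rational(1, 2))), -16323) = Add(Add(18524, Pow(-103, Rational(1, 2))), -16323) = Add(Add(18524, Mul(I, Pow(103, Rational(1, 2)))), -16323) = Add(2201, Mul(I, Pow(103, Rational(1, 2))))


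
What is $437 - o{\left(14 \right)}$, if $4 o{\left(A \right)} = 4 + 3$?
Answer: $\frac{1741}{4} \approx 435.25$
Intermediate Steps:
$o{\left(A \right)} = \frac{7}{4}$ ($o{\left(A \right)} = \frac{4 + 3}{4} = \frac{1}{4} \cdot 7 = \frac{7}{4}$)
$437 - o{\left(14 \right)} = 437 - \frac{7}{4} = \frac{1741}{4}$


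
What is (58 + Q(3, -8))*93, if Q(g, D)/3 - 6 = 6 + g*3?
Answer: 11253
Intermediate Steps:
Q(g, D) = 36 + 9*g (Q(g, D) = 18 + 3*(6 + g*3) = 18 + 3*(6 + 3*g) = 18 + (18 + 9*g) = 36 + 9*g)
(58 + Q(3, -8))*93 = (58 + (36 + 9*3))*93 = (58 + (36 + 27))*93 = (58 + 63)*93 = 121*93 = 11253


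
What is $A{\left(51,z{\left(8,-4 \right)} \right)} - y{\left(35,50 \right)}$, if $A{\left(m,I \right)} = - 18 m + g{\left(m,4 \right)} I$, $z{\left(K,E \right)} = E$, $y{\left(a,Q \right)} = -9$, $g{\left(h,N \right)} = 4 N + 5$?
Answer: $-993$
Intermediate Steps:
$g{\left(h,N \right)} = 5 + 4 N$
$A{\left(m,I \right)} = - 18 m + 21 I$ ($A{\left(m,I \right)} = - 18 m + \left(5 + 4 \cdot 4\right) I = - 18 m + \left(5 + 16\right) I = - 18 m + 21 I$)
$A{\left(51,z{\left(8,-4 \right)} \right)} - y{\left(35,50 \right)} = \left(\left(-18\right) 51 + 21 \left(-4\right)\right) - -9 = \left(-918 - 84\right) + 9 = -1002 + 9 = -993$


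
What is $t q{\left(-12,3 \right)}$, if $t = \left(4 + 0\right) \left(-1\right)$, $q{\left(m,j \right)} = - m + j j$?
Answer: $-84$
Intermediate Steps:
$q{\left(m,j \right)} = j^{2} - m$ ($q{\left(m,j \right)} = - m + j^{2} = j^{2} - m$)
$t = -4$ ($t = 4 \left(-1\right) = -4$)
$t q{\left(-12,3 \right)} = - 4 \left(3^{2} - -12\right) = - 4 \left(9 + 12\right) = \left(-4\right) 21 = -84$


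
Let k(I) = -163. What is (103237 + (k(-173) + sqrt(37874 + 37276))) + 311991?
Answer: 415065 + 15*sqrt(334) ≈ 4.1534e+5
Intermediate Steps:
(103237 + (k(-173) + sqrt(37874 + 37276))) + 311991 = (103237 + (-163 + sqrt(37874 + 37276))) + 311991 = (103237 + (-163 + sqrt(75150))) + 311991 = (103237 + (-163 + 15*sqrt(334))) + 311991 = (103074 + 15*sqrt(334)) + 311991 = 415065 + 15*sqrt(334)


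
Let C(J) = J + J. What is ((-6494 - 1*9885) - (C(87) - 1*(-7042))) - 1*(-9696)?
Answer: -13899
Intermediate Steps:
C(J) = 2*J
((-6494 - 1*9885) - (C(87) - 1*(-7042))) - 1*(-9696) = ((-6494 - 1*9885) - (2*87 - 1*(-7042))) - 1*(-9696) = ((-6494 - 9885) - (174 + 7042)) + 9696 = (-16379 - 1*7216) + 9696 = (-16379 - 7216) + 9696 = -23595 + 9696 = -13899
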